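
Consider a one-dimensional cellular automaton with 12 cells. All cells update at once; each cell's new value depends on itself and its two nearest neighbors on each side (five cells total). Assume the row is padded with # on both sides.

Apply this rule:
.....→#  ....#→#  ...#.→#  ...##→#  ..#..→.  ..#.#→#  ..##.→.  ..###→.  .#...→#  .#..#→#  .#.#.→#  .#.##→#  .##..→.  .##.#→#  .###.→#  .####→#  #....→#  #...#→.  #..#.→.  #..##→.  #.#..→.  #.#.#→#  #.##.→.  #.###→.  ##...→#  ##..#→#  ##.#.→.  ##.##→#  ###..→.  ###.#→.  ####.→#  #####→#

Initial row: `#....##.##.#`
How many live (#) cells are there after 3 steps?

step 1: .####.##.##.
step 2: #.##.#.##.##
step 3: .#.#.##.##.#
count of #: 7

7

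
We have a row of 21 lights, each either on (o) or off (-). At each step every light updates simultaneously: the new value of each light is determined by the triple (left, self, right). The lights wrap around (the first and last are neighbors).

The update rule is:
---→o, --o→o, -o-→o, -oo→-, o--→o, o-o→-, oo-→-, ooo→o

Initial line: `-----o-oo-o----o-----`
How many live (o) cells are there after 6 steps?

15

step 1: oooooo----ooooooooooo
step 2: ooooo-oooo-oooooooooo
step 3: oooo---oo---ooooooooo
step 4: ooo-ooo--ooo-oooooooo
step 5: oo---o-oo-o---ooooooo
step 6: o-oooo----oooo-oooooo
count of o: 15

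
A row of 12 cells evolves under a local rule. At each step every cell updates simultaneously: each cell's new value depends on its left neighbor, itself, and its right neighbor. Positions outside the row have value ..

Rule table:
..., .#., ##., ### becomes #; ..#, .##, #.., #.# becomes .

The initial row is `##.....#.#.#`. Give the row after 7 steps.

.#.###.#.#.#
.#..##.#.#.#
.#...#.#.#.#
.#.#.#.#.#.#
.#.#.#.#.#.#  (fixed point — unchanged through step 7)

.#.#.#.#.#.#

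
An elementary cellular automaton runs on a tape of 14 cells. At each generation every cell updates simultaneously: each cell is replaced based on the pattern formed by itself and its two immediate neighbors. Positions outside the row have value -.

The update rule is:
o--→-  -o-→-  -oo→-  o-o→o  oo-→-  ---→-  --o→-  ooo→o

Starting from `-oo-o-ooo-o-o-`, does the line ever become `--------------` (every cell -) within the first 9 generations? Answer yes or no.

---o-o-o-o-o--
----o-o-o-o---
-----o-o-o----
------o-o-----
-------o------
--------------
all cells are - at generation 6

yes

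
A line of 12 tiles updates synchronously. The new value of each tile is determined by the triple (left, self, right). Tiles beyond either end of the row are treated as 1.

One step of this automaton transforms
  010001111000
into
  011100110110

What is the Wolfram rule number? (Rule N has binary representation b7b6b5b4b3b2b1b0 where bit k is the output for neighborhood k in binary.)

149

position 6: 111 → 1  (bit 7 = 1)
position 8: 110 → 0  (bit 6 = 0)
position 0: 101 → 0  (bit 5 = 0)
position 2: 100 → 1  (bit 4 = 1)
position 5: 011 → 0  (bit 3 = 0)
position 1: 010 → 1  (bit 2 = 1)
position 4: 001 → 0  (bit 1 = 0)
position 3: 000 → 1  (bit 0 = 1)
bits b7..b0 = 10010101 = 149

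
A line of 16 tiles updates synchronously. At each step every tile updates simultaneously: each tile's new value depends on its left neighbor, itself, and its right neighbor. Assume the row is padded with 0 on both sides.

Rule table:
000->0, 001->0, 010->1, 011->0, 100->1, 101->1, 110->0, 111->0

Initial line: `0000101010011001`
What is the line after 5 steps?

0000111111000101
0000000000100111
0000000000110000
0000000000001000
0000000000001100

0000000000001100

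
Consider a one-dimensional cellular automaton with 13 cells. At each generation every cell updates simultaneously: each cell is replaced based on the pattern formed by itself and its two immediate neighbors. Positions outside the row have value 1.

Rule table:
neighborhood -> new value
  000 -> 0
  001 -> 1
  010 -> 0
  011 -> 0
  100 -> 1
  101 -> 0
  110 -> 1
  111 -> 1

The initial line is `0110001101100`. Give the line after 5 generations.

1111001101010

generation 1: 0011010100111
generation 2: 1101000011011
generation 3: 1100100101001
generation 4: 1111011000110
generation 5: 1111001101010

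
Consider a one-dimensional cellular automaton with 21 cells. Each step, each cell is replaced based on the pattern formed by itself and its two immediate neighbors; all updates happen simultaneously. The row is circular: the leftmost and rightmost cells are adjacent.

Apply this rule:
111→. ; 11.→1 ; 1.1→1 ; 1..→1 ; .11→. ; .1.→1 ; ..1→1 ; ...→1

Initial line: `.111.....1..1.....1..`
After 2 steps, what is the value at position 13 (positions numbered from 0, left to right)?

1..111111111111111111
111..................
position 13 holds .

.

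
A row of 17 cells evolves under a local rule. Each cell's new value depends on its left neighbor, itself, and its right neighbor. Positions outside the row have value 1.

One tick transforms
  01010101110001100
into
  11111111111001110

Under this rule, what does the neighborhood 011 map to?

1

At position 7 the neighborhood is 011; the next row has 1 there.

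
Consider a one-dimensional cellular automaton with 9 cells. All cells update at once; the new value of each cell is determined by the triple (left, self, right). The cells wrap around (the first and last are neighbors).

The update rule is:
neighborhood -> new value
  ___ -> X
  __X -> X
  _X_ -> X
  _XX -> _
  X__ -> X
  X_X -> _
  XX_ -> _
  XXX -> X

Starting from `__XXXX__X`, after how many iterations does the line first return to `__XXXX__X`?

XX_XX_XXX
X______XX
_XXXXXX_X
__XXXX__X

4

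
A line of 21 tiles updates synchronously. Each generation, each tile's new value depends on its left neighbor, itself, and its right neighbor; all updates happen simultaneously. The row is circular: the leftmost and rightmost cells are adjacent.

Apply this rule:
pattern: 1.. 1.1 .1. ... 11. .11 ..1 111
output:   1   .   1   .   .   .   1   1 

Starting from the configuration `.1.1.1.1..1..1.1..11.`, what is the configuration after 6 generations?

generation 1: 11.1.1.1111111.111..1
generation 2: 1..1.1..11111...1.11.
generation 3: 1111.111.111.1.11....
generation 4: .11...1...1..1...1..1
generation 5: ...1.111.111111.11111
generation 6: 1.11..1...1111...111.

1.11..1...1111...111.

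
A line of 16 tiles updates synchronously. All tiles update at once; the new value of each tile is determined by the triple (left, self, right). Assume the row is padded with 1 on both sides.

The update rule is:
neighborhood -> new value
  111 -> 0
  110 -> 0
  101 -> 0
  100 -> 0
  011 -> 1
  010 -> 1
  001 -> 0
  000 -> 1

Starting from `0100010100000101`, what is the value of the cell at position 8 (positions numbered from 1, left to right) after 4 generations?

0101010101110101
0101010101000101
0101010101010101
0101010101010101
position 8 holds 1

1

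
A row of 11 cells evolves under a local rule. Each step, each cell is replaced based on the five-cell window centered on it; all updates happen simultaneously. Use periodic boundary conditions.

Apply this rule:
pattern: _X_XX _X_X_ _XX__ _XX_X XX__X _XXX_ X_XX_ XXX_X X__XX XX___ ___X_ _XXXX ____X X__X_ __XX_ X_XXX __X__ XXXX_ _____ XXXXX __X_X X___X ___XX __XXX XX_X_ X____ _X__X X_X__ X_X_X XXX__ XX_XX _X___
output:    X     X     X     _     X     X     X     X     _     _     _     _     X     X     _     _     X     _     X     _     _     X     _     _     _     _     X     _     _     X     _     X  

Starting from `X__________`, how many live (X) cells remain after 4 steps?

XX_XXXXXXX_
X________X_
_X_XXXXX__X
X_X____XXX_
count of X: 5

5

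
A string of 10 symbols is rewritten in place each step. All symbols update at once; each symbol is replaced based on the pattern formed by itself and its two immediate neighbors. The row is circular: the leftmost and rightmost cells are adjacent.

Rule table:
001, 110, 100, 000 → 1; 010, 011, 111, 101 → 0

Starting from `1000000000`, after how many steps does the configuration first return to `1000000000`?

20

0111111111
0000000001
1111111110
0000000010
1111111101
0000000100
1111111011
0000001000
1111110111
0000010000
1111101111
0000100000
1111011111
0001000000
1110111111
0010000000
1101111111
0100000000
1011111111
1000000000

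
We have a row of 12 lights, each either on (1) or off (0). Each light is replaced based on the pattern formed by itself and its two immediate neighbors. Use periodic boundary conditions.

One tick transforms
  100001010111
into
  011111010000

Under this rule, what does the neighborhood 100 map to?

At position 1 the neighborhood is 100; the next row has 1 there.

1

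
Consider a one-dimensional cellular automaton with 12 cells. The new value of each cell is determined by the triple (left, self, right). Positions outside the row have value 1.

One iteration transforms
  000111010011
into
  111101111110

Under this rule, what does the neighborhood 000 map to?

At position 1 the neighborhood is 000; the next row has 1 there.

1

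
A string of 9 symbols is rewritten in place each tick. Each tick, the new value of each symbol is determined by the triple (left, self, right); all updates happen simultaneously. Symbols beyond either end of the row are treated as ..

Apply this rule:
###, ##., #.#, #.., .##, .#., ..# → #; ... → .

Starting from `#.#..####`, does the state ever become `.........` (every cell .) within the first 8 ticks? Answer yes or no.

no

#########
#########  (fixed point — unchanged through tick 8)
tick 8 is #########, still not uniform .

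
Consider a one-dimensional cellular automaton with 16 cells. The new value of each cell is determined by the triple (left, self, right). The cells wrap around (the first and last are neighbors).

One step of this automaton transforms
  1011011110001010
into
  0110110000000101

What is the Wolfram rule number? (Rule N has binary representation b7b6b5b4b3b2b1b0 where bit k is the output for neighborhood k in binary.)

40

position 6: 111 → 0  (bit 7 = 0)
position 3: 110 → 0  (bit 6 = 0)
position 1: 101 → 1  (bit 5 = 1)
position 9: 100 → 0  (bit 4 = 0)
position 2: 011 → 1  (bit 3 = 1)
position 0: 010 → 0  (bit 2 = 0)
position 11: 001 → 0  (bit 1 = 0)
position 10: 000 → 0  (bit 0 = 0)
bits b7..b0 = 00101000 = 40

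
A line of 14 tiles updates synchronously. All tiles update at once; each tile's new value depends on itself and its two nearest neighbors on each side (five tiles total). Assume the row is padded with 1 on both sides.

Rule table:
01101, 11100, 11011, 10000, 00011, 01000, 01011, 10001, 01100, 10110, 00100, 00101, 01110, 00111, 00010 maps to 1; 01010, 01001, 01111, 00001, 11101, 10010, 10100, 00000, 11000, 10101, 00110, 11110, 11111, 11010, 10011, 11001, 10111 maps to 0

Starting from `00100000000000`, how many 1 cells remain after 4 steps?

00111000000001
00111010000011
00110001100110
00010110100011
count of 1: 6

6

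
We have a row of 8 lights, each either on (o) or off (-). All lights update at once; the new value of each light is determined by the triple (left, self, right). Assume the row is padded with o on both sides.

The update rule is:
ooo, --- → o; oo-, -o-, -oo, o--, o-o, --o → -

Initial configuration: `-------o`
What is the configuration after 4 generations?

-o------

generation 1: -ooooo--
generation 2: --ooo---
generation 3: ---o--o-
generation 4: -o------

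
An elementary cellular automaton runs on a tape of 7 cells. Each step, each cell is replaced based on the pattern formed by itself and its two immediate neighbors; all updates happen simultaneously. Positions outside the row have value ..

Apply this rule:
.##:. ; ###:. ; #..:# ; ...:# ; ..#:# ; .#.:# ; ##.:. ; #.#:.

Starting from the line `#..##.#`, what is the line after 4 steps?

###...#
...####
###....
...####

...####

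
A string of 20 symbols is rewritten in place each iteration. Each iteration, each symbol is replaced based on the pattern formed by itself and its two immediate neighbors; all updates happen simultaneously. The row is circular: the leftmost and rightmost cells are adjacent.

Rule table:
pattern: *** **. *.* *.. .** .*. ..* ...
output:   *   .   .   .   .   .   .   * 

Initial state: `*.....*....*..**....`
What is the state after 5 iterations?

..***...**.......**.
*..*..*....*****....
........**..***..**.
*******......*......
.*****..****...****.

.*****..****...****.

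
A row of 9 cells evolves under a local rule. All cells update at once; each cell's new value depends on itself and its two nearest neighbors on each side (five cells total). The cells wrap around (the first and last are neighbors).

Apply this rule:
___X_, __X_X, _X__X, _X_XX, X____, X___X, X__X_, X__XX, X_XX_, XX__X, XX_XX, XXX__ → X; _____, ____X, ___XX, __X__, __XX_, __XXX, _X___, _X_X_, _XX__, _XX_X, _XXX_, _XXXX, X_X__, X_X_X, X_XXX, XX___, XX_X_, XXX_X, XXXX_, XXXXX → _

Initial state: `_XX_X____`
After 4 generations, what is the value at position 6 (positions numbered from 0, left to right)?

______X__
_____X__X
_X__X_XX_
X_XXXXX_X
position 6 holds X

X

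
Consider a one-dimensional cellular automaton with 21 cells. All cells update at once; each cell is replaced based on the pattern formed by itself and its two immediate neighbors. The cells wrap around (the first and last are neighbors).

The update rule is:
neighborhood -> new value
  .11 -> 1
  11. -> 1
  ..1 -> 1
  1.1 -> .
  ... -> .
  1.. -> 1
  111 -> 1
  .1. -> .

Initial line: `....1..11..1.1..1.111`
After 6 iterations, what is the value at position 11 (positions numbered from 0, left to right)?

1

1..1.111111...11..111
111..1111111.11111111
111111111111.11111111
111111111111.11111111  (fixed point — unchanged through iteration 6)
position 11 holds 1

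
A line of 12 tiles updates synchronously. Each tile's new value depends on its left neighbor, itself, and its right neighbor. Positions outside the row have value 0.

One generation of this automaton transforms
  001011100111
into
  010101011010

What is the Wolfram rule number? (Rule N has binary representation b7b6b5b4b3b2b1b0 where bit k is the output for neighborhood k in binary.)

position 5: 111 → 1  (bit 7 = 1)
position 6: 110 → 0  (bit 6 = 0)
position 3: 101 → 1  (bit 5 = 1)
position 7: 100 → 1  (bit 4 = 1)
position 4: 011 → 0  (bit 3 = 0)
position 2: 010 → 0  (bit 2 = 0)
position 1: 001 → 1  (bit 1 = 1)
position 0: 000 → 0  (bit 0 = 0)
bits b7..b0 = 10110010 = 178

178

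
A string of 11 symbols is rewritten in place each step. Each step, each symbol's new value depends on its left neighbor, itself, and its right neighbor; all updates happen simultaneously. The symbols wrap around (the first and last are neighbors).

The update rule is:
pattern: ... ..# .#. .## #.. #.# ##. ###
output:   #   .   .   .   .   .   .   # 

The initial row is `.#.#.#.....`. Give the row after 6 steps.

.#####..##.

.......####
.#####..##.
..###......
#..#..#####
.......####  (repeats step 1; period 4)
step 6: .#####..##.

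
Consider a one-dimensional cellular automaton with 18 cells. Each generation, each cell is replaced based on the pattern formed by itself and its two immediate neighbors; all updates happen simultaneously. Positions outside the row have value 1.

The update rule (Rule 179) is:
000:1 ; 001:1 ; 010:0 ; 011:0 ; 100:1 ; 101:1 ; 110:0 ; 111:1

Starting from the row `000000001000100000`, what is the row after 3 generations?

111111010101010111

generation 1: 111111110111011111
generation 2: 111111101010101111
generation 3: 111111010101010111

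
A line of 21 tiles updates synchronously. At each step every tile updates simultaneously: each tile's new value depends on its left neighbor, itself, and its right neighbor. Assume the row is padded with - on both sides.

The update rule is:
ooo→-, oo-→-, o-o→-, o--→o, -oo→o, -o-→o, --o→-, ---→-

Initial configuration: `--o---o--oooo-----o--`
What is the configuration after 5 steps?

--oo--oo-o---o----oo-
--o-o-o--oo--oo---o-o
--o-o-oo-o-o-o-o--o-o
--o-o-o--o-o-o-oo-o-o
--o-o-oo-o-o-o-o--o-o

--o-o-oo-o-o-o-o--o-o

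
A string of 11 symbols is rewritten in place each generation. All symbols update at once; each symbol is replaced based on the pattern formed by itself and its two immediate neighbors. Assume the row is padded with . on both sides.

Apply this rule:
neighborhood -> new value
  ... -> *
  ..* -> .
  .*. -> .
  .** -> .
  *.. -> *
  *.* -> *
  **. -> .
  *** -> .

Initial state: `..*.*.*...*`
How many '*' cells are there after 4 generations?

*..*.*.**..
.*..*.*..**
..*..*.*...
*..*..*.***
count of *: 6

6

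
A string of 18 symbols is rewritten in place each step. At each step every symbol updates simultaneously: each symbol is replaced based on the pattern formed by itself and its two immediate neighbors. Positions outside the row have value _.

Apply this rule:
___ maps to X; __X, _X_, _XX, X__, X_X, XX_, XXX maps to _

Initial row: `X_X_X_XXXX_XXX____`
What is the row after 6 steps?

XXXXXXXXXXXXXX____

_______________XXX
XXXXXXXXXXXXXX____
_______________XXX  (repeats step 1; period 2)
step 6: XXXXXXXXXXXXXX____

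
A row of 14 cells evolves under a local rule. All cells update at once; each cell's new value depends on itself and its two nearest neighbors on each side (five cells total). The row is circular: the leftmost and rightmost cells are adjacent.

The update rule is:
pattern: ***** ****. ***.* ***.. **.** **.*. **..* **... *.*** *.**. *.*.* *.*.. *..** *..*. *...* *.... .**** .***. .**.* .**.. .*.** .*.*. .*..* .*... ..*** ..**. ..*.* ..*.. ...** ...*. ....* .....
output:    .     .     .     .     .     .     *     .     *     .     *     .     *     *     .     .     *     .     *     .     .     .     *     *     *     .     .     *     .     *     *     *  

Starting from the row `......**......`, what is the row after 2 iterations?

.......**.**..

*****.....****
.......**.**..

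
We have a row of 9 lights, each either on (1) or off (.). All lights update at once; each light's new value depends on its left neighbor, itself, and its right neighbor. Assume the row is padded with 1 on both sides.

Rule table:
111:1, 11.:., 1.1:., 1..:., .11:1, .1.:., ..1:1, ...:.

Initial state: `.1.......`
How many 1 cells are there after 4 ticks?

4

........1
.......11
......111
.....1111
count of 1: 4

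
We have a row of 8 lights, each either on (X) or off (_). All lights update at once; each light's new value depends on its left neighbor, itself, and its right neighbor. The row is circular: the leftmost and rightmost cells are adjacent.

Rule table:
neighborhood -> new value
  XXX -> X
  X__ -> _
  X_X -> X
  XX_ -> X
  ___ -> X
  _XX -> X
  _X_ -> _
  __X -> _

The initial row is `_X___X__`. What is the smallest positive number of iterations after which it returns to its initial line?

2

___X___X
_X___X__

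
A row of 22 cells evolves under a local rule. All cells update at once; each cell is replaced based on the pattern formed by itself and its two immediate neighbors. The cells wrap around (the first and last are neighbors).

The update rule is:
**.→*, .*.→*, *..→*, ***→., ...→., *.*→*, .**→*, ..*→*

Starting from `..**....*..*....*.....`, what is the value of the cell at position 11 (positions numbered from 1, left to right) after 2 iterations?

.****..******..***....
**..****....****.**...
position 11 holds .

.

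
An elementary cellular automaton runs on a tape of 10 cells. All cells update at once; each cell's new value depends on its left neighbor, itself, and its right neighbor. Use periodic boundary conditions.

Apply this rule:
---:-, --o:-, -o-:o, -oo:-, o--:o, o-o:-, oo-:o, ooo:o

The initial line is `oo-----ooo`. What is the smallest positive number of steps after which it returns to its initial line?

10

ooo-----oo
oooo-----o
ooooo-----
-ooooo----
--ooooo---
---ooooo--
----ooooo-
-----ooooo
o-----oooo
oo-----ooo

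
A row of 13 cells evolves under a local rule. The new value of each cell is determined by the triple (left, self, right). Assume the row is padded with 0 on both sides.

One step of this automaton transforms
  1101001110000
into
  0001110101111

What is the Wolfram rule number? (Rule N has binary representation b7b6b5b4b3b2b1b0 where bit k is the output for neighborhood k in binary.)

position 7: 111 → 1  (bit 7 = 1)
position 1: 110 → 0  (bit 6 = 0)
position 2: 101 → 0  (bit 5 = 0)
position 4: 100 → 1  (bit 4 = 1)
position 0: 011 → 0  (bit 3 = 0)
position 3: 010 → 1  (bit 2 = 1)
position 5: 001 → 1  (bit 1 = 1)
position 10: 000 → 1  (bit 0 = 1)
bits b7..b0 = 10010111 = 151

151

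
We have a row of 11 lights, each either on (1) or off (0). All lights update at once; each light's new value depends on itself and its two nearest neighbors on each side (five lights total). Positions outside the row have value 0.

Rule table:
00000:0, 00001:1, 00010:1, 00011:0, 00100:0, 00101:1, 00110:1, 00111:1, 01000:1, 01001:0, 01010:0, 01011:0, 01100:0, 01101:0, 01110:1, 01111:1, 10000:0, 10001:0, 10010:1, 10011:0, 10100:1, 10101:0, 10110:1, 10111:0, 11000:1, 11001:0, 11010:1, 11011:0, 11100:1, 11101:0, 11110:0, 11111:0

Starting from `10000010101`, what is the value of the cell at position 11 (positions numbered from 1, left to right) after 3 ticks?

01001110001
10001111010
01001100111
position 11 holds 1

1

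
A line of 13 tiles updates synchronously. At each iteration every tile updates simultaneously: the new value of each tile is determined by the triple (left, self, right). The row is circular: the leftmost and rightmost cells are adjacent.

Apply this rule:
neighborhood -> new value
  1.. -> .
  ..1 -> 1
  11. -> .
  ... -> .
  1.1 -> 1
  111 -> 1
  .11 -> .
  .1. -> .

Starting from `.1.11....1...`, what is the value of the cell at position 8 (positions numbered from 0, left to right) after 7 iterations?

1.1.....1....
.1.....1....1
1.....1....1.
.....1....1.1
....1....1.1.
...1....1.1..
..1....1.1...
position 8 holds .

.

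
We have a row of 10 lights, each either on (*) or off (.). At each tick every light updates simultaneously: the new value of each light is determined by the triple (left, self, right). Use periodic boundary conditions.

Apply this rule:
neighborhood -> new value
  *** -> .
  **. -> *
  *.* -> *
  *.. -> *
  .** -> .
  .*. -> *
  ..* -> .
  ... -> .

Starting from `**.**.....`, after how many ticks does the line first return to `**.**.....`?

10

.**.**....
..**.**...
...**.**..
....**.**.
.....**.**
*.....**.*
**.....**.
.**.....**
*.**.....*
**.**.....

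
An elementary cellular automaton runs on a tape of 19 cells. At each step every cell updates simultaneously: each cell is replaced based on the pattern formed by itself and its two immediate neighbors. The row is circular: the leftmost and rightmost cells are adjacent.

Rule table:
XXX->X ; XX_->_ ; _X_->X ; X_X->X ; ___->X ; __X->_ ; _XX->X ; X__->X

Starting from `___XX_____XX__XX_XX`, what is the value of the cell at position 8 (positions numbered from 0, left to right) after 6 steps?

XX_X_XXXX_X_X_X_XX_
X_XXXXXX_XXXXXXXX_X
_XXXXXX_XXXXXXXX_XX
XXXXXX_XXXXXXXX_XX_
XXXXX_XXXXXXXX_XX_X
XXXX_XXXXXXXX_XX_XX
position 8 holds X

X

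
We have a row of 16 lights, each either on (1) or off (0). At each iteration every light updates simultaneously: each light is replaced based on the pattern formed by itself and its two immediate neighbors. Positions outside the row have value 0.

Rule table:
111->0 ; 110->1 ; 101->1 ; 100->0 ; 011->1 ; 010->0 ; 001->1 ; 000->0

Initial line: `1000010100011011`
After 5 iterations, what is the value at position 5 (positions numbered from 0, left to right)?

iteration 1: 0000101000111111
iteration 2: 0001010001100001
iteration 3: 0010100011100010
iteration 4: 0101000110100100
iteration 5: 1010001111001000
position 5 holds 0

0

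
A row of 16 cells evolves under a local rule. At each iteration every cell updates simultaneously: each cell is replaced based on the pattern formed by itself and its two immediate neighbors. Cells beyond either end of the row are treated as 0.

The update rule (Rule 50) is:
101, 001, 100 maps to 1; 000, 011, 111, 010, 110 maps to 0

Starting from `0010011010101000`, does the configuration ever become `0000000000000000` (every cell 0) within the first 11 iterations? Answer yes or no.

0101100101010100
1010011010101010
0101100101010101
1010011010101010  (repeats iteration 2; period 2)
iteration 11: 0101100101010101
iteration 11 is 0101100101010101, still not uniform 0

no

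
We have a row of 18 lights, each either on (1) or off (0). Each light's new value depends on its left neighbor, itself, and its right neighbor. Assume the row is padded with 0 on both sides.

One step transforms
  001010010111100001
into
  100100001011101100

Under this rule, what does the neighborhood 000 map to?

1

At position 0 the neighborhood is 000; the next row has 1 there.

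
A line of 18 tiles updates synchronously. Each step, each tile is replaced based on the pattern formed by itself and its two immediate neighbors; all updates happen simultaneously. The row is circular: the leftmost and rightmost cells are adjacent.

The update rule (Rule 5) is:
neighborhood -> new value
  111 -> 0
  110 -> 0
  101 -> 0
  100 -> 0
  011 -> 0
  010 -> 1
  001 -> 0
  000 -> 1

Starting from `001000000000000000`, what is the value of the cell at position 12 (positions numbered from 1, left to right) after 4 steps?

0

101011111111111111
001000000000000000  (repeats step 0; period 2)
step 4: 001000000000000000
position 12 holds 0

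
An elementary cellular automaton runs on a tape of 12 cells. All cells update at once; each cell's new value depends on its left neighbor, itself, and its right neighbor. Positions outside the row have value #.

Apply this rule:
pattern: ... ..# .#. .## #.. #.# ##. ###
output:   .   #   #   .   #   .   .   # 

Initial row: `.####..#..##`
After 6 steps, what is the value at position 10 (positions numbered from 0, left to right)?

..##.#####.#
##....###...
#.#..#.#.#.#
..####.#.#..
##.##..#.###
#....###..##
position 10 holds #

#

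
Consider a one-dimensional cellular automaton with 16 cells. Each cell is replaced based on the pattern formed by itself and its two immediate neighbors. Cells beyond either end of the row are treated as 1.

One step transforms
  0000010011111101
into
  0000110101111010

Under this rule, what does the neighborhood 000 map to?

0

At position 1 the neighborhood is 000; the next row has 0 there.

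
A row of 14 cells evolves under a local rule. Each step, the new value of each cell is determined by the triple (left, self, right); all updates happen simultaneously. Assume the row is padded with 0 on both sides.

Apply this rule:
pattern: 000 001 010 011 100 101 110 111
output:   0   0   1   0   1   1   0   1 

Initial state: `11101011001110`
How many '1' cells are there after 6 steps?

5

step 1: 01011100100101
step 2: 01101010110111
step 3: 00011111001010
step 4: 00001110101111
step 5: 00000101110110
step 6: 00000110101001
count of 1: 5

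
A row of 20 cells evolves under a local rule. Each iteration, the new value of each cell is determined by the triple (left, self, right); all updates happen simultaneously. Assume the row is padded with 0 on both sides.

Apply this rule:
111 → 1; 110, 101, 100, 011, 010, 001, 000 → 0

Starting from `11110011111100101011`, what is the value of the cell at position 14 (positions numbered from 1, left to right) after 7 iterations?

01100001111000000000
00000000110000000000
00000000000000000000
00000000000000000000  (fixed point — unchanged through iteration 7)
position 14 holds 0

0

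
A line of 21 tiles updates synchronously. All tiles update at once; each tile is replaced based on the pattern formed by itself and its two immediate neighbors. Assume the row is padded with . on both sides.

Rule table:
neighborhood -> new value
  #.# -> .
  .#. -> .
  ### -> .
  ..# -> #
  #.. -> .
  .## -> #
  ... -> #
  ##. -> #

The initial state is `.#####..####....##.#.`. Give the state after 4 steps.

##...#.##..#.#####...
##.##..##.#..#...#.##
##.##.###...#..##..##
##.##.#.#.##..###.###

##.##.#.#.##..###.###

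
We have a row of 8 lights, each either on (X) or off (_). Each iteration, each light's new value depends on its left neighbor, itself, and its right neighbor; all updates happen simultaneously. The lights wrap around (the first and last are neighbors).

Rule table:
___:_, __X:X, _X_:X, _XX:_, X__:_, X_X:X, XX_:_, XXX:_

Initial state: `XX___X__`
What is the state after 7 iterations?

____XX_X
___X__XX
__XX_X__
_X__XX__
XX_X____
__XX___X
_X____XX

_X____XX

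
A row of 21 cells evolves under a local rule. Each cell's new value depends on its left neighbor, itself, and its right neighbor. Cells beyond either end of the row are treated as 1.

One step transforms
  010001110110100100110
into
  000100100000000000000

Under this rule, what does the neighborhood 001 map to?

0

At position 4 the neighborhood is 001; the next row has 0 there.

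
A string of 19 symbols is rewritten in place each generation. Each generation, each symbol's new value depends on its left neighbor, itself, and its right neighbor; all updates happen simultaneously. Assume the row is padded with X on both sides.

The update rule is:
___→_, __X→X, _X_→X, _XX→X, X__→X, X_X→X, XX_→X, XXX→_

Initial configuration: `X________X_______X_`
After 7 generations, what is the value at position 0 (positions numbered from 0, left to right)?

_

XX______XXX_____XXX
_XX____XX_XX___XX__
XXXX__XXXXXXX_XXXXX
___XXXX_____XXX____
X_XX__XX___XX_XX__X
XXXXXXXXX_XXXXXXXXX
________XXX________
position 0 holds _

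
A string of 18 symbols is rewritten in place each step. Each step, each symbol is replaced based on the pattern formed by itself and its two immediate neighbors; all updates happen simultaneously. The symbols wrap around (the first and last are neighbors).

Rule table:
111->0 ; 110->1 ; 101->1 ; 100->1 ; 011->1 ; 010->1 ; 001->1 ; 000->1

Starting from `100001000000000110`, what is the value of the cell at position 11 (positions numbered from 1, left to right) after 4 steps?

0

step 1: 111111111111111111
step 2: 000000000000000000
step 3: 111111111111111111  (repeats step 1; period 2)
step 4: 000000000000000000
position 11 holds 0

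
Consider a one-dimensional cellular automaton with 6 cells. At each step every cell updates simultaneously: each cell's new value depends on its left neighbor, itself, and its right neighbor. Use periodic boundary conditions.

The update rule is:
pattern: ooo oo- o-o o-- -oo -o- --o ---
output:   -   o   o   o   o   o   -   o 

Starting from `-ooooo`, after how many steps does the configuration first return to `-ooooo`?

9

step 1: oo---o
step 2: -ooo-o
step 3: oo-ooo
step 4: -ooo--
step 5: -o-ooo
step 6: oooo-o
step 7: ---ooo
step 8: oo-o-o
step 9: -ooooo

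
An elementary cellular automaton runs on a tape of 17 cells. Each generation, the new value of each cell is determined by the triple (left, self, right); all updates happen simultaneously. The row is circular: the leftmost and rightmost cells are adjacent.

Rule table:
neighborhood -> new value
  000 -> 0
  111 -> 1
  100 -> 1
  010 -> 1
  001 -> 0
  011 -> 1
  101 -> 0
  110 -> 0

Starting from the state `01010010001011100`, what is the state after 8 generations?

01011011001011010
01010010101010011
01011010101011010
01010010101010011  (repeats generation 2; period 2)
generation 8: 01010010101010011

01010010101010011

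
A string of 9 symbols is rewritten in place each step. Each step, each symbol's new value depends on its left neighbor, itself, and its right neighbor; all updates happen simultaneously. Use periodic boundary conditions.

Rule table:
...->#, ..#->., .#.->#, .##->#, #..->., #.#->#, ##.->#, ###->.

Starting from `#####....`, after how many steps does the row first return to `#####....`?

3

#...#.##.
#.#.#####
#####....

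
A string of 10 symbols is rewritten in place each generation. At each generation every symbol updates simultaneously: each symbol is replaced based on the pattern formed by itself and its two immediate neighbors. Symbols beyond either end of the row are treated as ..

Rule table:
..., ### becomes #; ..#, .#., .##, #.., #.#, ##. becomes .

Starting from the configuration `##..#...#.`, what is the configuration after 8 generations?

......#...
#####...##
.###..#...
..#.....##
#...###...
..#..#..##
#.........
..########

..########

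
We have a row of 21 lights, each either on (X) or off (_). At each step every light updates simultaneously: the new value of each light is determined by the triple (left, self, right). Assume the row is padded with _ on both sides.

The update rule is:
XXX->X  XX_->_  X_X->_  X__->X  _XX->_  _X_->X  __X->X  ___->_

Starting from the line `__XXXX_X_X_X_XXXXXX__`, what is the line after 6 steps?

XX_XXXX_XXXX___XXXXX_

_X_XX__X_X_X__XXXX_X_
XX___XXX_X_XXX_XX__XX
__X_X_X__X__X____XX__
_XX_X_XXXXXXXX__X__X_
X___X__XXXXXX_XXXXXXX
XX_XXXX_XXXX___XXXXX_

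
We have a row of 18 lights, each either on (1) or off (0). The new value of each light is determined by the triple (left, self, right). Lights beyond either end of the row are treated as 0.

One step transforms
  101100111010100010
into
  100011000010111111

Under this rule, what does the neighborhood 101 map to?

0

At position 1 the neighborhood is 101; the next row has 0 there.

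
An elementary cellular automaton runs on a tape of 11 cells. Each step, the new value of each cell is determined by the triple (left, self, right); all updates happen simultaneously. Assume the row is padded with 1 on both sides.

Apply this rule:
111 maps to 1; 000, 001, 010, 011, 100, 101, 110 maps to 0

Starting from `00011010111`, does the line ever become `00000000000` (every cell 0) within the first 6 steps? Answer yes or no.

yes

00000000011
00000000001
00000000000
all cells are 0 at step 3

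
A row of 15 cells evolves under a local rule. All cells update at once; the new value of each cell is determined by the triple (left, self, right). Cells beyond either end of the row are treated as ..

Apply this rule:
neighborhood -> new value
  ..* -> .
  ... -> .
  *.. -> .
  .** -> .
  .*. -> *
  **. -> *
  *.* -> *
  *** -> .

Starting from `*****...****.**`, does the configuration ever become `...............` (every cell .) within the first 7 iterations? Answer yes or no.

no

....*......**.*
....*.......***
....*.........*
....*.........*  (fixed point — unchanged through iteration 7)
iteration 7 is ....*.........*, still not uniform .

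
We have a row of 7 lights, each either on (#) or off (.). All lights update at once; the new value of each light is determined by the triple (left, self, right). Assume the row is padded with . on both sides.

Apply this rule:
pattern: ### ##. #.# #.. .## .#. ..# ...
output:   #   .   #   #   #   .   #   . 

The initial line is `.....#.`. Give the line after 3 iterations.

..#.#.#

....#.#
...#.#.
..#.#.#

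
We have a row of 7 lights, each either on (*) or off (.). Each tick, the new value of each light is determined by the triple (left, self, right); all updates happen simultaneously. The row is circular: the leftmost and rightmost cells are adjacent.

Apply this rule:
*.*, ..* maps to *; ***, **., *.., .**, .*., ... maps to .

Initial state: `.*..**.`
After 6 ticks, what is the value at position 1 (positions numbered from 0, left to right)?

*..*...
..*...*
.*...*.
*...*..
...*..*
..*..*.
position 1 holds .

.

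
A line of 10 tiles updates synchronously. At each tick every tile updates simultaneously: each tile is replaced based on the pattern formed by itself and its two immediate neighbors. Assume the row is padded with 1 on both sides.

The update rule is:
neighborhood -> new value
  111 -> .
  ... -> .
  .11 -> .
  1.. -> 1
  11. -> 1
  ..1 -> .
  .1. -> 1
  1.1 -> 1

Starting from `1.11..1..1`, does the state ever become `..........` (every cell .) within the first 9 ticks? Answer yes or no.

11.11.11..
.11.11.11.
1.11.11.11
11.11.11..  (repeats tick 1; period 3)
tick 9: 1.11.11.11
tick 9 is 1.11.11.11, still not uniform .

no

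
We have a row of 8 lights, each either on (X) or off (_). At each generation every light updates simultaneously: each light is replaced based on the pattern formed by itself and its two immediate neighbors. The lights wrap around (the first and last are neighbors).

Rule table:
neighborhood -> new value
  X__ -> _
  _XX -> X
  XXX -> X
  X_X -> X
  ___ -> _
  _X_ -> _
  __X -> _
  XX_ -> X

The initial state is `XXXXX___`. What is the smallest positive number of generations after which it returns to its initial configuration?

1

XXXXX___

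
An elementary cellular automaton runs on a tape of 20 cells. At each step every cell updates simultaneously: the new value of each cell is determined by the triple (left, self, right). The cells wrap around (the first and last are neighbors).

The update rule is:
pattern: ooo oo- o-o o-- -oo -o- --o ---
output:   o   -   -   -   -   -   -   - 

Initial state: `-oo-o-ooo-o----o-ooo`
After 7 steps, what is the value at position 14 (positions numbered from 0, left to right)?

-

-------o----------o-
--------------------
--------------------  (fixed point — unchanged through step 7)
position 14 holds -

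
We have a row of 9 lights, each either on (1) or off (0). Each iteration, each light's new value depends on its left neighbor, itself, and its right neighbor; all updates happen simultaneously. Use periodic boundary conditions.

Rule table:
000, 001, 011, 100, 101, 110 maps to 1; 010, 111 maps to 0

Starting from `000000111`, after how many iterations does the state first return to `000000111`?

111111101
000000111

2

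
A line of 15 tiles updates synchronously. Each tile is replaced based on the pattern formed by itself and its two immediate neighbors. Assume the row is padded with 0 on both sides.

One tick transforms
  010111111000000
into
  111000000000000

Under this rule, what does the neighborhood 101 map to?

At position 2 the neighborhood is 101; the next row has 1 there.

1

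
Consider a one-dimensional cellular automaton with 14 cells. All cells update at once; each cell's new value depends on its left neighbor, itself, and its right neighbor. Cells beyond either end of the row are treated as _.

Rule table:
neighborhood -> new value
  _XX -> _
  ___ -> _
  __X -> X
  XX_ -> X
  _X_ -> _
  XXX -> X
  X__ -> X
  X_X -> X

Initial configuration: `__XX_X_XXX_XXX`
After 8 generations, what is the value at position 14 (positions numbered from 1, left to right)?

X

_X_XX_X_XXX_XX
X_X_XX_X_XXX_X
_X_X_XX_X_XXX_
X_X_X_XX_X_XXX
_X_X_X_XX_X_XX
X_X_X_X_XX_X_X
_X_X_X_X_XX_X_
X_X_X_X_X_XX_X
position 14 holds X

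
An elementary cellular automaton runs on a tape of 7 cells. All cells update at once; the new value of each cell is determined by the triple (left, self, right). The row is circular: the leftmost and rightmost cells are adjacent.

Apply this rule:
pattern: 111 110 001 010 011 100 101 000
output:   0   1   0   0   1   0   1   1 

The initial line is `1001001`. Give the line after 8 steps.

1000001
1011101
1110111
0011100
1010101
1101011
0110110
0111110

0111110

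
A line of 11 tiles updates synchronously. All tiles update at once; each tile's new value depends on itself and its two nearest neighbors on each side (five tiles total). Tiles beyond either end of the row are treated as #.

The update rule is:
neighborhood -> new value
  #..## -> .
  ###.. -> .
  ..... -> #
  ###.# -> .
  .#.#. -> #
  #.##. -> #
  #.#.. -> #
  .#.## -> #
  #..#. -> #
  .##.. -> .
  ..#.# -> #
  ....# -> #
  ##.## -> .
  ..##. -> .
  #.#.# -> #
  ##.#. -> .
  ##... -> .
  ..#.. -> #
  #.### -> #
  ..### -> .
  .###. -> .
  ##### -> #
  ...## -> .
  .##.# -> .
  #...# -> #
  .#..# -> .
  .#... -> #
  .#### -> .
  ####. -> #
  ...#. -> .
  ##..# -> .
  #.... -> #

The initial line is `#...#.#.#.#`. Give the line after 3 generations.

..#.#######
.####.#####
.#.#..#.###

.#.#..#.###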